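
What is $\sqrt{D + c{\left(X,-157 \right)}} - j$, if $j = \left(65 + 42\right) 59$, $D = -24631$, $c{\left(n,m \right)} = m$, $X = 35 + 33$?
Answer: $-6313 + 2 i \sqrt{6197} \approx -6313.0 + 157.44 i$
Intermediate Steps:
$X = 68$
$j = 6313$ ($j = 107 \cdot 59 = 6313$)
$\sqrt{D + c{\left(X,-157 \right)}} - j = \sqrt{-24631 - 157} - 6313 = \sqrt{-24788} - 6313 = 2 i \sqrt{6197} - 6313 = -6313 + 2 i \sqrt{6197}$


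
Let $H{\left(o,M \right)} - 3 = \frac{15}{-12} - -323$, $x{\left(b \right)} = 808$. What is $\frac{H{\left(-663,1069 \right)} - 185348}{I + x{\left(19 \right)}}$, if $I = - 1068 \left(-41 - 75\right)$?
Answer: $- \frac{740093}{498784} \approx -1.4838$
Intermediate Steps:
$I = 123888$ ($I = \left(-1068\right) \left(-116\right) = 123888$)
$H{\left(o,M \right)} = \frac{1299}{4}$ ($H{\left(o,M \right)} = 3 + \left(\frac{15}{-12} - -323\right) = 3 + \left(15 \left(- \frac{1}{12}\right) + 323\right) = 3 + \left(- \frac{5}{4} + 323\right) = 3 + \frac{1287}{4} = \frac{1299}{4}$)
$\frac{H{\left(-663,1069 \right)} - 185348}{I + x{\left(19 \right)}} = \frac{\frac{1299}{4} - 185348}{123888 + 808} = - \frac{740093}{4 \cdot 124696} = \left(- \frac{740093}{4}\right) \frac{1}{124696} = - \frac{740093}{498784}$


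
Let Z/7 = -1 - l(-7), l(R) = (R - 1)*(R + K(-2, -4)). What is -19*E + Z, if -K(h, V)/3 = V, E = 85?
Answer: -1342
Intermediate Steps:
K(h, V) = -3*V
l(R) = (-1 + R)*(12 + R) (l(R) = (R - 1)*(R - 3*(-4)) = (-1 + R)*(R + 12) = (-1 + R)*(12 + R))
Z = 273 (Z = 7*(-1 - (-12 + (-7)**2 + 11*(-7))) = 7*(-1 - (-12 + 49 - 77)) = 7*(-1 - 1*(-40)) = 7*(-1 + 40) = 7*39 = 273)
-19*E + Z = -19*85 + 273 = -1615 + 273 = -1342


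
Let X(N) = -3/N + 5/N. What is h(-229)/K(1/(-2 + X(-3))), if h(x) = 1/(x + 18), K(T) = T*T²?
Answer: 512/5697 ≈ 0.089872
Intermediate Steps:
X(N) = 2/N
K(T) = T³
h(x) = 1/(18 + x)
h(-229)/K(1/(-2 + X(-3))) = 1/((18 - 229)*((1/(-2 + 2/(-3)))³)) = 1/((-211)*((1/(-2 + 2*(-⅓)))³)) = -(-2 - ⅔)³/211 = -1/(211*((1/(-8/3))³)) = -1/(211*((-3/8)³)) = -1/(211*(-27/512)) = -1/211*(-512/27) = 512/5697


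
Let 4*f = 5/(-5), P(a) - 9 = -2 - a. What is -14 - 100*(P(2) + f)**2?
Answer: -9081/4 ≈ -2270.3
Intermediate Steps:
P(a) = 7 - a (P(a) = 9 + (-2 - a) = 7 - a)
f = -1/4 (f = (5/(-5))/4 = (5*(-1/5))/4 = (1/4)*(-1) = -1/4 ≈ -0.25000)
-14 - 100*(P(2) + f)**2 = -14 - 100*((7 - 1*2) - 1/4)**2 = -14 - 100*((7 - 2) - 1/4)**2 = -14 - 100*(5 - 1/4)**2 = -14 - 100*(19/4)**2 = -14 - 100*361/16 = -14 - 9025/4 = -9081/4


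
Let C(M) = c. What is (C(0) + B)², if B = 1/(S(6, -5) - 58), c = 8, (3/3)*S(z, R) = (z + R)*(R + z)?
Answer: 207025/3249 ≈ 63.720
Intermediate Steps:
S(z, R) = (R + z)² (S(z, R) = (z + R)*(R + z) = (R + z)*(R + z) = (R + z)²)
C(M) = 8
B = -1/57 (B = 1/((-5 + 6)² - 58) = 1/(1² - 58) = 1/(1 - 58) = 1/(-57) = -1/57 ≈ -0.017544)
(C(0) + B)² = (8 - 1/57)² = (455/57)² = 207025/3249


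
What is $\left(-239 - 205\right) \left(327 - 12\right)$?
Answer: $-139860$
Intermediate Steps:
$\left(-239 - 205\right) \left(327 - 12\right) = \left(-444\right) 315 = -139860$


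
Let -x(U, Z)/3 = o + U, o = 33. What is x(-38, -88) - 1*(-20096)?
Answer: 20111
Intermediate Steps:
x(U, Z) = -99 - 3*U (x(U, Z) = -3*(33 + U) = -99 - 3*U)
x(-38, -88) - 1*(-20096) = (-99 - 3*(-38)) - 1*(-20096) = (-99 + 114) + 20096 = 15 + 20096 = 20111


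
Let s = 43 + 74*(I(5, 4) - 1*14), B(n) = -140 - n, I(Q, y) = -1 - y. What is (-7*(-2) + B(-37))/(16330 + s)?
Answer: -89/14967 ≈ -0.0059464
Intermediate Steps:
s = -1363 (s = 43 + 74*((-1 - 1*4) - 1*14) = 43 + 74*((-1 - 4) - 14) = 43 + 74*(-5 - 14) = 43 + 74*(-19) = 43 - 1406 = -1363)
(-7*(-2) + B(-37))/(16330 + s) = (-7*(-2) + (-140 - 1*(-37)))/(16330 - 1363) = (14 + (-140 + 37))/14967 = (14 - 103)*(1/14967) = -89*1/14967 = -89/14967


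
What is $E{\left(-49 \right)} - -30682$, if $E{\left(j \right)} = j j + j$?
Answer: $33034$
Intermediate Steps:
$E{\left(j \right)} = j + j^{2}$ ($E{\left(j \right)} = j^{2} + j = j + j^{2}$)
$E{\left(-49 \right)} - -30682 = - 49 \left(1 - 49\right) - -30682 = \left(-49\right) \left(-48\right) + 30682 = 2352 + 30682 = 33034$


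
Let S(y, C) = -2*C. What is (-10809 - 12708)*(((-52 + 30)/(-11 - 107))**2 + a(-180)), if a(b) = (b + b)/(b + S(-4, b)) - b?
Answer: -14574402063/3481 ≈ -4.1868e+6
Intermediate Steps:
a(b) = -2 - b (a(b) = (b + b)/(b - 2*b) - b = (2*b)/((-b)) - b = (2*b)*(-1/b) - b = -2 - b)
(-10809 - 12708)*(((-52 + 30)/(-11 - 107))**2 + a(-180)) = (-10809 - 12708)*(((-52 + 30)/(-11 - 107))**2 + (-2 - 1*(-180))) = -23517*((-22/(-118))**2 + (-2 + 180)) = -23517*((-22*(-1/118))**2 + 178) = -23517*((11/59)**2 + 178) = -23517*(121/3481 + 178) = -23517*619739/3481 = -14574402063/3481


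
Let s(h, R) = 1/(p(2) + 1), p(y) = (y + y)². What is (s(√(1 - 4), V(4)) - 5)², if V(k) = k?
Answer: 7056/289 ≈ 24.415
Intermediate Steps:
p(y) = 4*y² (p(y) = (2*y)² = 4*y²)
s(h, R) = 1/17 (s(h, R) = 1/(4*2² + 1) = 1/(4*4 + 1) = 1/(16 + 1) = 1/17)
(s(√(1 - 4), V(4)) - 5)² = (1/17 - 5)² = (-84/17)² = 7056/289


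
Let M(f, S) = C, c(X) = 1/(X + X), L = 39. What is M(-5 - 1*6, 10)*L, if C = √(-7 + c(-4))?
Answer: 39*I*√114/4 ≈ 104.1*I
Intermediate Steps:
c(X) = 1/(2*X)
C = I*√114/4 (C = √(-7 + (½)/(-4)) = √(-7 + (½)*(-¼)) = √(-7 - ⅛) = √(-57/8) = I*√114/4 ≈ 2.6693*I)
M(f, S) = I*√114/4
M(-5 - 1*6, 10)*L = (I*√114/4)*39 = 39*I*√114/4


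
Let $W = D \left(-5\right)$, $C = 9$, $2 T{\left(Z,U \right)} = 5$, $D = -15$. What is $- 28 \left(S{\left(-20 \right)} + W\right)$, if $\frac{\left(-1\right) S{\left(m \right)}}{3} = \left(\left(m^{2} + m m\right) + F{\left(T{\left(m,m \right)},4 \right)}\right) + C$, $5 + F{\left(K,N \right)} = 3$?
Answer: $65688$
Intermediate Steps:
$T{\left(Z,U \right)} = \frac{5}{2}$ ($T{\left(Z,U \right)} = \frac{1}{2} \cdot 5 = \frac{5}{2}$)
$F{\left(K,N \right)} = -2$ ($F{\left(K,N \right)} = -5 + 3 = -2$)
$W = 75$ ($W = \left(-15\right) \left(-5\right) = 75$)
$S{\left(m \right)} = -21 - 6 m^{2}$ ($S{\left(m \right)} = - 3 \left(\left(\left(m^{2} + m m\right) - 2\right) + 9\right) = - 3 \left(\left(\left(m^{2} + m^{2}\right) - 2\right) + 9\right) = - 3 \left(\left(2 m^{2} - 2\right) + 9\right) = - 3 \left(\left(-2 + 2 m^{2}\right) + 9\right) = - 3 \left(7 + 2 m^{2}\right) = -21 - 6 m^{2}$)
$- 28 \left(S{\left(-20 \right)} + W\right) = - 28 \left(\left(-21 - 6 \left(-20\right)^{2}\right) + 75\right) = - 28 \left(\left(-21 - 2400\right) + 75\right) = - 28 \left(-2421 + 75\right) = \left(-28\right) \left(-2346\right) = 65688$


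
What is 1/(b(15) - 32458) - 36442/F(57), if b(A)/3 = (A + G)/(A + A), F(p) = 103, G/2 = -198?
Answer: -11842229792/33470983 ≈ -353.81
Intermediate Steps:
G = -396 (G = 2*(-198) = -396)
b(A) = 3*(-396 + A)/(2*A) (b(A) = 3*((A - 396)/(A + A)) = 3*((-396 + A)/((2*A))) = 3*((-396 + A)*(1/(2*A))) = 3*((-396 + A)/(2*A)) = 3*(-396 + A)/(2*A))
1/(b(15) - 32458) - 36442/F(57) = 1/((3/2 - 594/15) - 32458) - 36442/103 = 1/((3/2 - 594*1/15) - 32458) - 36442/103 = 1/((3/2 - 198/5) - 32458) - 1*36442/103 = 1/(-381/10 - 32458) - 36442/103 = 1/(-324961/10) - 36442/103 = -10/324961 - 36442/103 = -11842229792/33470983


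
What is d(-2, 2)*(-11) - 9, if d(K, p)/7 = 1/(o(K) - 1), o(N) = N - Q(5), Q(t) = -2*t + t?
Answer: -95/2 ≈ -47.500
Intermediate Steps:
Q(t) = -t
o(N) = 5 + N (o(N) = N - (-1)*5 = N - 1*(-5) = N + 5 = 5 + N)
d(K, p) = 7/(4 + K) (d(K, p) = 7/((5 + K) - 1) = 7/(4 + K))
d(-2, 2)*(-11) - 9 = (7/(4 - 2))*(-11) - 9 = (7/2)*(-11) - 9 = -77/2 - 9 = -95/2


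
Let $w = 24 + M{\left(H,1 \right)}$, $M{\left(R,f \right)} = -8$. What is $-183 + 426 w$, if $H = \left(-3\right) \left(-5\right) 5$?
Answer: $6633$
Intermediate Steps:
$H = 75$ ($H = 15 \cdot 5 = 75$)
$w = 16$ ($w = 24 - 8 = 16$)
$-183 + 426 w = -183 + 426 \cdot 16 = -183 + 6816 = 6633$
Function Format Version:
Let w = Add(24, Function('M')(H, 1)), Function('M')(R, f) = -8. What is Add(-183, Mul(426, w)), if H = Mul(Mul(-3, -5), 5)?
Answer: 6633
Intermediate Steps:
H = 75 (H = Mul(15, 5) = 75)
w = 16 (w = Add(24, -8) = 16)
Add(-183, Mul(426, w)) = Add(-183, Mul(426, 16)) = Add(-183, 6816) = 6633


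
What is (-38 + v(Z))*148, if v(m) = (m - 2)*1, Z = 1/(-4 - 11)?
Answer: -88948/15 ≈ -5929.9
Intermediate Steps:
Z = -1/15 (Z = 1/(-15) = -1/15 ≈ -0.066667)
v(m) = -2 + m (v(m) = (-2 + m)*1 = -2 + m)
(-38 + v(Z))*148 = (-38 + (-2 - 1/15))*148 = (-38 - 31/15)*148 = -601/15*148 = -88948/15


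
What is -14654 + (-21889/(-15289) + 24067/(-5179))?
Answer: -1160583683306/79181731 ≈ -14657.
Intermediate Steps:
-14654 + (-21889/(-15289) + 24067/(-5179)) = -14654 + (-21889*(-1/15289) + 24067*(-1/5179)) = -14654 + (21889/15289 - 24067/5179) = -14654 - 254597232/79181731 = -1160583683306/79181731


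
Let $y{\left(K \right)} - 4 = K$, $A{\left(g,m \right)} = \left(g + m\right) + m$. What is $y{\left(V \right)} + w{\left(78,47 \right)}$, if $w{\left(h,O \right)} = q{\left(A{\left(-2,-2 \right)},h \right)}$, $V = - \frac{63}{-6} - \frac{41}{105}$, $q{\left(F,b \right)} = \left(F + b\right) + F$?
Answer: $\frac{16823}{210} \approx 80.109$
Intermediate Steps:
$A{\left(g,m \right)} = g + 2 m$
$q{\left(F,b \right)} = b + 2 F$
$V = \frac{2123}{210}$ ($V = \left(-63\right) \left(- \frac{1}{6}\right) - \frac{41}{105} = \frac{21}{2} - \frac{41}{105} = \frac{2123}{210} \approx 10.11$)
$y{\left(K \right)} = 4 + K$
$w{\left(h,O \right)} = -12 + h$ ($w{\left(h,O \right)} = h + 2 \left(-2 + 2 \left(-2\right)\right) = h + 2 \left(-2 - 4\right) = h + 2 \left(-6\right) = h - 12 = -12 + h$)
$y{\left(V \right)} + w{\left(78,47 \right)} = \left(4 + \frac{2123}{210}\right) + \left(-12 + 78\right) = \frac{2963}{210} + 66 = \frac{16823}{210}$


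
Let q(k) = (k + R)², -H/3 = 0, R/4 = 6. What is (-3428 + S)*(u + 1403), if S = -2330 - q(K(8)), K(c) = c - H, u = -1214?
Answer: -1281798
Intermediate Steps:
R = 24 (R = 4*6 = 24)
H = 0 (H = -3*0 = 0)
K(c) = c (K(c) = c - 1*0 = c + 0 = c)
q(k) = (24 + k)² (q(k) = (k + 24)² = (24 + k)²)
S = -3354 (S = -2330 - (24 + 8)² = -2330 - 1*32² = -2330 - 1*1024 = -2330 - 1024 = -3354)
(-3428 + S)*(u + 1403) = (-3428 - 3354)*(-1214 + 1403) = -6782*189 = -1281798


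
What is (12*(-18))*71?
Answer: -15336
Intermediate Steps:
(12*(-18))*71 = -216*71 = -15336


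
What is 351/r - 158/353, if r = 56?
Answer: 115055/19768 ≈ 5.8203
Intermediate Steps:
351/r - 158/353 = 351/56 - 158/353 = 115055/19768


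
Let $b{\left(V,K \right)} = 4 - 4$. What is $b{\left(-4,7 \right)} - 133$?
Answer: $-133$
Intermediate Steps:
$b{\left(V,K \right)} = 0$ ($b{\left(V,K \right)} = 4 - 4 = 0$)
$b{\left(-4,7 \right)} - 133 = 0 - 133 = -133$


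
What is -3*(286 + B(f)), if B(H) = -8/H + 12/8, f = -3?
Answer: -1741/2 ≈ -870.50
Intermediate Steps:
B(H) = 3/2 - 8/H (B(H) = -8/H + 12*(⅛) = -8/H + 3/2 = 3/2 - 8/H)
-3*(286 + B(f)) = -3*(286 + (3/2 - 8/(-3))) = -3*(286 + (3/2 - 8*(-⅓))) = -3*(286 + (3/2 + 8/3)) = -3*(286 + 25/6) = -3*1741/6 = -1741/2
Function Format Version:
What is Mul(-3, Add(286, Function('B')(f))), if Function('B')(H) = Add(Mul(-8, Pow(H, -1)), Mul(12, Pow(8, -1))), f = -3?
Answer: Rational(-1741, 2) ≈ -870.50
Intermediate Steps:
Function('B')(H) = Add(Rational(3, 2), Mul(-8, Pow(H, -1))) (Function('B')(H) = Add(Mul(-8, Pow(H, -1)), Mul(12, Rational(1, 8))) = Add(Mul(-8, Pow(H, -1)), Rational(3, 2)) = Add(Rational(3, 2), Mul(-8, Pow(H, -1))))
Mul(-3, Add(286, Function('B')(f))) = Mul(-3, Add(286, Add(Rational(3, 2), Mul(-8, Pow(-3, -1))))) = Mul(-3, Add(286, Add(Rational(3, 2), Mul(-8, Rational(-1, 3))))) = Mul(-3, Add(286, Add(Rational(3, 2), Rational(8, 3)))) = Mul(-3, Add(286, Rational(25, 6))) = Mul(-3, Rational(1741, 6)) = Rational(-1741, 2)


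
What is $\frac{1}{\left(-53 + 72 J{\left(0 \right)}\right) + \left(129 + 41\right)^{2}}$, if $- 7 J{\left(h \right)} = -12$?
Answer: $\frac{7}{202793} \approx 3.4518 \cdot 10^{-5}$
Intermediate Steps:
$J{\left(h \right)} = \frac{12}{7}$ ($J{\left(h \right)} = \left(- \frac{1}{7}\right) \left(-12\right) = \frac{12}{7}$)
$\frac{1}{\left(-53 + 72 J{\left(0 \right)}\right) + \left(129 + 41\right)^{2}} = \frac{1}{\left(-53 + 72 \cdot \frac{12}{7}\right) + \left(129 + 41\right)^{2}} = \frac{1}{\left(-53 + \frac{864}{7}\right) + 170^{2}} = \frac{1}{\frac{493}{7} + 28900} = \frac{1}{\frac{202793}{7}} = \frac{7}{202793}$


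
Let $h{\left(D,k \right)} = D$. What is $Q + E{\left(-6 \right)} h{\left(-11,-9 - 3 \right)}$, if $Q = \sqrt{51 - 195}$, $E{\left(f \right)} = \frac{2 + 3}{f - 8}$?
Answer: $\frac{55}{14} + 12 i \approx 3.9286 + 12.0 i$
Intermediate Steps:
$E{\left(f \right)} = \frac{5}{-8 + f}$
$Q = 12 i$ ($Q = \sqrt{-144} = 12 i \approx 12.0 i$)
$Q + E{\left(-6 \right)} h{\left(-11,-9 - 3 \right)} = 12 i + \frac{5}{-8 - 6} \left(-11\right) = 12 i + \frac{5}{-14} \left(-11\right) = 12 i + 5 \left(- \frac{1}{14}\right) \left(-11\right) = 12 i - - \frac{55}{14} = 12 i + \frac{55}{14} = \frac{55}{14} + 12 i$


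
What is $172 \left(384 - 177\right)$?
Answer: $35604$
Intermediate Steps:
$172 \left(384 - 177\right) = 172 \cdot 207 = 35604$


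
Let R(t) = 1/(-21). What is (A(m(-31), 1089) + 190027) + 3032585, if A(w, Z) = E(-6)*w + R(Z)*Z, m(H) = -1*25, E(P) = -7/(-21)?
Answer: 67673588/21 ≈ 3.2226e+6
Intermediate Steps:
E(P) = 1/3 (E(P) = -7*(-1/21) = 1/3)
R(t) = -1/21
m(H) = -25
A(w, Z) = -Z/21 + w/3 (A(w, Z) = w/3 - Z/21 = -Z/21 + w/3)
(A(m(-31), 1089) + 190027) + 3032585 = ((-1/21*1089 + (1/3)*(-25)) + 190027) + 3032585 = ((-363/7 - 25/3) + 190027) + 3032585 = (-1264/21 + 190027) + 3032585 = 3989303/21 + 3032585 = 67673588/21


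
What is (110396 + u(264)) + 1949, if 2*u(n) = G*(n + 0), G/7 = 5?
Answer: 116965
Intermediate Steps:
G = 35 (G = 7*5 = 35)
u(n) = 35*n/2 (u(n) = (35*(n + 0))/2 = (35*n)/2 = 35*n/2)
(110396 + u(264)) + 1949 = (110396 + (35/2)*264) + 1949 = (110396 + 4620) + 1949 = 115016 + 1949 = 116965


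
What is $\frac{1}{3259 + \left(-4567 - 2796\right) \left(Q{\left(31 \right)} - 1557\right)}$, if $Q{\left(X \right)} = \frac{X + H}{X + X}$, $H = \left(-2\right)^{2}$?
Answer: $\frac{62}{710724195} \approx 8.7235 \cdot 10^{-8}$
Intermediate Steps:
$H = 4$
$Q{\left(X \right)} = \frac{4 + X}{2 X}$ ($Q{\left(X \right)} = \frac{X + 4}{X + X} = \frac{4 + X}{2 X}$)
$\frac{1}{3259 + \left(-4567 - 2796\right) \left(Q{\left(31 \right)} - 1557\right)} = \frac{1}{3259 + \left(-4567 - 2796\right) \left(\frac{4 + 31}{2 \cdot 31} - 1557\right)} = \frac{1}{3259 - 7363 \left(\frac{1}{2} \cdot \frac{1}{31} \cdot 35 - 1557\right)} = \frac{1}{3259 - 7363 \left(\frac{35}{62} - 1557\right)} = \frac{1}{3259 - - \frac{710522137}{62}} = \frac{1}{3259 + \frac{710522137}{62}} = \frac{1}{\frac{710724195}{62}} = \frac{62}{710724195}$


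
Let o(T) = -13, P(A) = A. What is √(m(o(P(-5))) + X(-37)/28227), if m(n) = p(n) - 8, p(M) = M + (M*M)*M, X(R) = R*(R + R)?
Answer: 2*I*√46953561/291 ≈ 47.095*I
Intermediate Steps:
X(R) = 2*R² (X(R) = R*(2*R) = 2*R²)
p(M) = M + M³ (p(M) = M + M²*M = M + M³)
m(n) = -8 + n + n³ (m(n) = (n + n³) - 8 = -8 + n + n³)
√(m(o(P(-5))) + X(-37)/28227) = √((-8 - 13 + (-13)³) + (2*(-37)²)/28227) = √((-8 - 13 - 2197) + (2*1369)*(1/28227)) = √(-2218 + 2738*(1/28227)) = √(-2218 + 2738/28227) = √(-62604748/28227) = 2*I*√46953561/291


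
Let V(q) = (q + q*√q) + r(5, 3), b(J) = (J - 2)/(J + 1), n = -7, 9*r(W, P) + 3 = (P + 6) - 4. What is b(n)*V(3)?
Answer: 29/6 + 9*√3/2 ≈ 12.628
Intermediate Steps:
r(W, P) = -⅑ + P/9 (r(W, P) = -⅓ + ((P + 6) - 4)/9 = -⅓ + ((6 + P) - 4)/9 = -⅓ + (2 + P)/9 = -⅓ + (2/9 + P/9) = -⅑ + P/9)
b(J) = (-2 + J)/(1 + J)
V(q) = 2/9 + q + q^(3/2) (V(q) = (q + q*√q) + (-⅑ + (⅑)*3) = (q + q^(3/2)) + (-⅑ + ⅓) = (q + q^(3/2)) + 2/9 = 2/9 + q + q^(3/2))
b(n)*V(3) = ((-2 - 7)/(1 - 7))*(2/9 + 3 + 3^(3/2)) = (-9/(-6))*(2/9 + 3 + 3*√3) = (-⅙*(-9))*(29/9 + 3*√3) = 3*(29/9 + 3*√3)/2 = 29/6 + 9*√3/2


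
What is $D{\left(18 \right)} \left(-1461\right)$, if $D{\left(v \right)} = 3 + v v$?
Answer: $-477747$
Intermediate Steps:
$D{\left(v \right)} = 3 + v^{2}$
$D{\left(18 \right)} \left(-1461\right) = \left(3 + 18^{2}\right) \left(-1461\right) = \left(3 + 324\right) \left(-1461\right) = 327 \left(-1461\right) = -477747$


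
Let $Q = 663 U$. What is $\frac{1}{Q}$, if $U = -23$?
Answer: $- \frac{1}{15249} \approx -6.5578 \cdot 10^{-5}$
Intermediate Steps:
$Q = -15249$ ($Q = 663 \left(-23\right) = -15249$)
$\frac{1}{Q} = \frac{1}{-15249} = - \frac{1}{15249}$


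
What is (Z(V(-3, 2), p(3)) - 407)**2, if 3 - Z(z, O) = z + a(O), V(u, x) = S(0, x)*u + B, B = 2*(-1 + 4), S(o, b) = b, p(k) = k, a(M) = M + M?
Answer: 168100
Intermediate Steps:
a(M) = 2*M
B = 6 (B = 2*3 = 6)
V(u, x) = 6 + u*x (V(u, x) = x*u + 6 = u*x + 6 = 6 + u*x)
Z(z, O) = 3 - z - 2*O (Z(z, O) = 3 - (z + 2*O) = 3 + (-z - 2*O) = 3 - z - 2*O)
(Z(V(-3, 2), p(3)) - 407)**2 = ((3 - (6 - 3*2) - 2*3) - 407)**2 = ((3 - (6 - 6) - 6) - 407)**2 = ((3 - 1*0 - 6) - 407)**2 = ((3 + 0 - 6) - 407)**2 = (-3 - 407)**2 = (-410)**2 = 168100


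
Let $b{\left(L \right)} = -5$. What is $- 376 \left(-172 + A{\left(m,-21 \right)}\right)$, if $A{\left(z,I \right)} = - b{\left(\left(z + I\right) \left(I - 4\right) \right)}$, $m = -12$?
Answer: $62792$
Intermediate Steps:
$A{\left(z,I \right)} = 5$ ($A{\left(z,I \right)} = \left(-1\right) \left(-5\right) = 5$)
$- 376 \left(-172 + A{\left(m,-21 \right)}\right) = - 376 \left(-172 + 5\right) = \left(-376\right) \left(-167\right) = 62792$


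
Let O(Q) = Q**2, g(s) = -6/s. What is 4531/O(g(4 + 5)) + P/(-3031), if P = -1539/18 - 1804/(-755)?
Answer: 93319118489/9153620 ≈ 10195.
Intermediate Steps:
P = -125497/1510 (P = -1539*1/18 - 1804*(-1/755) = -171/2 + 1804/755 = -125497/1510 ≈ -83.111)
4531/O(g(4 + 5)) + P/(-3031) = 4531/((-6/(4 + 5))**2) - 125497/1510/(-3031) = 4531/((-6/9)**2) - 125497/1510*(-1/3031) = 4531/((-6*1/9)**2) + 125497/4576810 = 4531/((-2/3)**2) + 125497/4576810 = 4531/(4/9) + 125497/4576810 = 4531*(9/4) + 125497/4576810 = 40779/4 + 125497/4576810 = 93319118489/9153620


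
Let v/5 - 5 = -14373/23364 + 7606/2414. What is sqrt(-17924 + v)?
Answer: I*sqrt(43902067063520369)/1566686 ≈ 133.74*I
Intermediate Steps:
v = 118059345/3133372 (v = 25 + 5*(-14373/23364 + 7606/2414) = 25 + 5*(-14373*1/23364 + 7606*(1/2414)) = 25 + 5*(-1597/2596 + 3803/1207) = 25 + 5*(7945009/3133372) = 25 + 39725045/3133372 = 118059345/3133372 ≈ 37.678)
sqrt(-17924 + v) = sqrt(-17924 + 118059345/3133372) = sqrt(-56044500383/3133372) = I*sqrt(43902067063520369)/1566686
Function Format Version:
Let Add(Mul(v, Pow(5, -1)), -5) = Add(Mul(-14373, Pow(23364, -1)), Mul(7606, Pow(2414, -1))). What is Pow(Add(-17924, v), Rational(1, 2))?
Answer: Mul(Rational(1, 1566686), I, Pow(43902067063520369, Rational(1, 2))) ≈ Mul(133.74, I)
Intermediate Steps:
v = Rational(118059345, 3133372) (v = Add(25, Mul(5, Add(Mul(-14373, Pow(23364, -1)), Mul(7606, Pow(2414, -1))))) = Add(25, Mul(5, Add(Mul(-14373, Rational(1, 23364)), Mul(7606, Rational(1, 2414))))) = Add(25, Mul(5, Add(Rational(-1597, 2596), Rational(3803, 1207)))) = Add(25, Mul(5, Rational(7945009, 3133372))) = Add(25, Rational(39725045, 3133372)) = Rational(118059345, 3133372) ≈ 37.678)
Pow(Add(-17924, v), Rational(1, 2)) = Pow(Add(-17924, Rational(118059345, 3133372)), Rational(1, 2)) = Pow(Rational(-56044500383, 3133372), Rational(1, 2)) = Mul(Rational(1, 1566686), I, Pow(43902067063520369, Rational(1, 2)))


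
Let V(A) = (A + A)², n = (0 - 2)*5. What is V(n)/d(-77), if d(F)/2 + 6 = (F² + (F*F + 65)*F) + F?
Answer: -50/113923 ≈ -0.00043889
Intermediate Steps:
n = -10 (n = -2*5 = -10)
V(A) = 4*A² (V(A) = (2*A)² = 4*A²)
d(F) = -12 + 2*F + 2*F² + 2*F*(65 + F²) (d(F) = -12 + 2*((F² + (F*F + 65)*F) + F) = -12 + 2*((F² + (F² + 65)*F) + F) = -12 + 2*((F² + (65 + F²)*F) + F) = -12 + 2*((F² + F*(65 + F²)) + F) = -12 + 2*(F + F² + F*(65 + F²)) = -12 + (2*F + 2*F² + 2*F*(65 + F²)) = -12 + 2*F + 2*F² + 2*F*(65 + F²))
V(n)/d(-77) = (4*(-10)²)/(-12 + 2*(-77)² + 2*(-77)³ + 132*(-77)) = (4*100)/(-12 + 2*5929 + 2*(-456533) - 10164) = 400/(-12 + 11858 - 913066 - 10164) = 400/(-911384) = 400*(-1/911384) = -50/113923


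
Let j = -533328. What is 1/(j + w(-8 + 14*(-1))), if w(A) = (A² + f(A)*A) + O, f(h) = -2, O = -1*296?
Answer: -1/533096 ≈ -1.8758e-6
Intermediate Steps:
O = -296
w(A) = -296 + A² - 2*A (w(A) = (A² - 2*A) - 296 = -296 + A² - 2*A)
1/(j + w(-8 + 14*(-1))) = 1/(-533328 + (-296 + (-8 + 14*(-1))² - 2*(-8 + 14*(-1)))) = 1/(-533328 + (-296 + (-8 - 14)² - 2*(-8 - 14))) = 1/(-533328 + (-296 + (-22)² - 2*(-22))) = 1/(-533328 + (-296 + 484 + 44)) = 1/(-533328 + 232) = 1/(-533096) = -1/533096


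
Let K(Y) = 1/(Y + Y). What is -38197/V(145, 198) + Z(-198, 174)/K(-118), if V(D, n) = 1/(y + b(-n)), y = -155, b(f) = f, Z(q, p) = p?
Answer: 13442477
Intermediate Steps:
V(D, n) = 1/(-155 - n)
K(Y) = 1/(2*Y)
-38197/V(145, 198) + Z(-198, 174)/K(-118) = -38197/((-1/(155 + 198))) + 174/(((1/2)/(-118))) = -38197/((-1/353)) + 174/(((1/2)*(-1/118))) = -38197/((-1*1/353)) + 174/(-1/236) = -38197/(-1/353) + 174*(-236) = -38197*(-353) - 41064 = 13483541 - 41064 = 13442477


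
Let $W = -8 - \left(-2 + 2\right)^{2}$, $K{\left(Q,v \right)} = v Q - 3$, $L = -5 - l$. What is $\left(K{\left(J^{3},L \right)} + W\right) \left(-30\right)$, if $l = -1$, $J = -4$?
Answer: $-7350$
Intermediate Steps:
$L = -4$ ($L = -5 - -1 = -5 + 1 = -4$)
$K{\left(Q,v \right)} = -3 + Q v$ ($K{\left(Q,v \right)} = Q v - 3 = -3 + Q v$)
$W = -8$ ($W = -8 - 0^{2} = -8 - 0 = -8 + 0 = -8$)
$\left(K{\left(J^{3},L \right)} + W\right) \left(-30\right) = \left(\left(-3 + \left(-4\right)^{3} \left(-4\right)\right) - 8\right) \left(-30\right) = \left(\left(-3 - -256\right) - 8\right) \left(-30\right) = \left(\left(-3 + 256\right) - 8\right) \left(-30\right) = \left(253 - 8\right) \left(-30\right) = 245 \left(-30\right) = -7350$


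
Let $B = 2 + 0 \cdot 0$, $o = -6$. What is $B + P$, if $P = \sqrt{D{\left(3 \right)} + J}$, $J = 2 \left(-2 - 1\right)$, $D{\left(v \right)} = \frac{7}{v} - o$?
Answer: $2 + \frac{\sqrt{21}}{3} \approx 3.5275$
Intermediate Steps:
$D{\left(v \right)} = 6 + \frac{7}{v}$ ($D{\left(v \right)} = \frac{7}{v} - -6 = \frac{7}{v} + 6 = 6 + \frac{7}{v}$)
$J = -6$ ($J = 2 \left(-3\right) = -6$)
$P = \frac{\sqrt{21}}{3}$ ($P = \sqrt{\left(6 + \frac{7}{3}\right) - 6} = \sqrt{\frac{25}{3} - 6} = \sqrt{\frac{7}{3}} = \frac{\sqrt{21}}{3} \approx 1.5275$)
$B = 2$ ($B = 2 + 0 = 2$)
$B + P = 2 + \frac{\sqrt{21}}{3}$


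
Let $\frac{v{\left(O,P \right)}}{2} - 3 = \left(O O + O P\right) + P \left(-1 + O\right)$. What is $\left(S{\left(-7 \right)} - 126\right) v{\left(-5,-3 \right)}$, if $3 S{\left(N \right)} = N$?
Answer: $- \frac{46970}{3} \approx -15657.0$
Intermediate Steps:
$v{\left(O,P \right)} = 6 + 2 O^{2} + 2 O P + 2 P \left(-1 + O\right)$ ($v{\left(O,P \right)} = 6 + 2 \left(\left(O O + O P\right) + P \left(-1 + O\right)\right) = 6 + 2 \left(\left(O^{2} + O P\right) + P \left(-1 + O\right)\right) = 6 + 2 \left(O^{2} + O P + P \left(-1 + O\right)\right) = 6 + \left(2 O^{2} + 2 O P + 2 P \left(-1 + O\right)\right) = 6 + 2 O^{2} + 2 O P + 2 P \left(-1 + O\right)$)
$S{\left(N \right)} = \frac{N}{3}$
$\left(S{\left(-7 \right)} - 126\right) v{\left(-5,-3 \right)} = \left(\frac{1}{3} \left(-7\right) - 126\right) \left(6 - -6 + 2 \left(-5\right)^{2} + 4 \left(-5\right) \left(-3\right)\right) = \left(- \frac{7}{3} - 126\right) \left(6 + 6 + 2 \cdot 25 + 60\right) = - \frac{385 \left(6 + 6 + 50 + 60\right)}{3} = \left(- \frac{385}{3}\right) 122 = - \frac{46970}{3}$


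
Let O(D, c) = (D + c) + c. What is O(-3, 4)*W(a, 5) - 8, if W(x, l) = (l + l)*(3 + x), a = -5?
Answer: -108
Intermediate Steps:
O(D, c) = D + 2*c
W(x, l) = 2*l*(3 + x) (W(x, l) = (2*l)*(3 + x) = 2*l*(3 + x))
O(-3, 4)*W(a, 5) - 8 = (-3 + 2*4)*(2*5*(3 - 5)) - 8 = (-3 + 8)*(2*5*(-2)) - 8 = 5*(-20) - 8 = -100 - 8 = -108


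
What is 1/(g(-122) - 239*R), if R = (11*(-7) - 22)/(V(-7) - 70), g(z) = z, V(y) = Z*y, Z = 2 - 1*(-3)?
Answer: -35/12157 ≈ -0.0028790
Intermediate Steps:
Z = 5 (Z = 2 + 3 = 5)
V(y) = 5*y
R = 33/35 (R = (11*(-7) - 22)/(5*(-7) - 70) = (-77 - 22)/(-35 - 70) = -99/(-105) = -99*(-1/105) = 33/35 ≈ 0.94286)
1/(g(-122) - 239*R) = 1/(-122 - 239*33/35) = 1/(-122 - 7887/35) = 1/(-12157/35) = -35/12157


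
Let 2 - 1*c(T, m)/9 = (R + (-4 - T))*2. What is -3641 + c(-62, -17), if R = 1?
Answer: -4685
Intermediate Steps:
c(T, m) = 72 + 18*T (c(T, m) = 18 - 9*(1 + (-4 - T))*2 = 18 - 9*(-3 - T)*2 = 18 - 9*(-6 - 2*T) = 18 + (54 + 18*T) = 72 + 18*T)
-3641 + c(-62, -17) = -3641 + (72 + 18*(-62)) = -3641 + (72 - 1116) = -3641 - 1044 = -4685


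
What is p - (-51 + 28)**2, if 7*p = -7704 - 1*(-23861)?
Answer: 12454/7 ≈ 1779.1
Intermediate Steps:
p = 16157/7 (p = (-7704 - 1*(-23861))/7 = (-7704 + 23861)/7 = (1/7)*16157 = 16157/7 ≈ 2308.1)
p - (-51 + 28)**2 = 16157/7 - (-51 + 28)**2 = 16157/7 - 1*(-23)**2 = 16157/7 - 1*529 = 16157/7 - 529 = 12454/7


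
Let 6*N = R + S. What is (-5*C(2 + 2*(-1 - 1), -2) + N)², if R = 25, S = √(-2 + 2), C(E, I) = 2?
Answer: 1225/36 ≈ 34.028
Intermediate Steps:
S = 0 (S = √0 = 0)
N = 25/6 (N = (25 + 0)/6 = (⅙)*25 = 25/6 ≈ 4.1667)
(-5*C(2 + 2*(-1 - 1), -2) + N)² = (-5*2 + 25/6)² = (-10 + 25/6)² = (-35/6)² = 1225/36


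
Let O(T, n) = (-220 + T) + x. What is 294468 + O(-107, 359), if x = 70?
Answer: 294211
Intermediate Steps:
O(T, n) = -150 + T (O(T, n) = (-220 + T) + 70 = -150 + T)
294468 + O(-107, 359) = 294468 + (-150 - 107) = 294468 - 257 = 294211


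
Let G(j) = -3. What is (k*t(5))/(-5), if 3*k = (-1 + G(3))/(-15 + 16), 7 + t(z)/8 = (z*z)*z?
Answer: 3776/15 ≈ 251.73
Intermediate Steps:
t(z) = -56 + 8*z³ (t(z) = -56 + 8*((z*z)*z) = -56 + 8*(z²*z) = -56 + 8*z³)
k = -4/3 (k = ((-1 - 3)/(-15 + 16))/3 = (-4/1)/3 = (-4*1)/3 = (⅓)*(-4) = -4/3 ≈ -1.3333)
(k*t(5))/(-5) = -4*(-56 + 8*5³)/3/(-5) = -4*(-56 + 8*125)/3*(-⅕) = -4*(-56 + 1000)/3*(-⅕) = -4/3*944*(-⅕) = -3776/3*(-⅕) = 3776/15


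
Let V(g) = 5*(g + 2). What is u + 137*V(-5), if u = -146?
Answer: -2201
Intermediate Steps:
V(g) = 10 + 5*g (V(g) = 5*(2 + g) = 10 + 5*g)
u + 137*V(-5) = -146 + 137*(10 + 5*(-5)) = -146 + 137*(10 - 25) = -146 + 137*(-15) = -146 - 2055 = -2201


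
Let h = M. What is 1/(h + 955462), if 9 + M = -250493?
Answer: 1/704960 ≈ 1.4185e-6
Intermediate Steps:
M = -250502 (M = -9 - 250493 = -250502)
h = -250502
1/(h + 955462) = 1/(-250502 + 955462) = 1/704960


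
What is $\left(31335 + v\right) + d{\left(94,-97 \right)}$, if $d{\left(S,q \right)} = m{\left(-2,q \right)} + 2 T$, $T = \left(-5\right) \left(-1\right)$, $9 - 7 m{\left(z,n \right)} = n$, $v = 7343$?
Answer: $\frac{270922}{7} \approx 38703.0$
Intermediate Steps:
$m{\left(z,n \right)} = \frac{9}{7} - \frac{n}{7}$
$T = 5$
$d{\left(S,q \right)} = \frac{79}{7} - \frac{q}{7}$ ($d{\left(S,q \right)} = \left(\frac{9}{7} - \frac{q}{7}\right) + 2 \cdot 5 = \left(\frac{9}{7} - \frac{q}{7}\right) + 10 = \frac{79}{7} - \frac{q}{7}$)
$\left(31335 + v\right) + d{\left(94,-97 \right)} = \left(31335 + 7343\right) + \left(\frac{79}{7} - - \frac{97}{7}\right) = 38678 + \left(\frac{79}{7} + \frac{97}{7}\right) = 38678 + \frac{176}{7} = \frac{270922}{7}$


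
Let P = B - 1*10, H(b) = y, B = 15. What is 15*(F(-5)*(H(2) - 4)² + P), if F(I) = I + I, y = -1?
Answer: -3675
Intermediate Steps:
F(I) = 2*I
H(b) = -1
P = 5 (P = 15 - 1*10 = 15 - 10 = 5)
15*(F(-5)*(H(2) - 4)² + P) = 15*((2*(-5))*(-1 - 4)² + 5) = 15*(-10*(-5)² + 5) = 15*(-10*25 + 5) = 15*(-250 + 5) = 15*(-245) = -3675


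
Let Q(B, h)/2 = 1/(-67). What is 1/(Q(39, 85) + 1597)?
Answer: 67/106997 ≈ 0.00062619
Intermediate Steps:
Q(B, h) = -2/67 (Q(B, h) = 2/(-67) = 2*(-1/67) = -2/67)
1/(Q(39, 85) + 1597) = 1/(-2/67 + 1597) = 1/(106997/67) = 67/106997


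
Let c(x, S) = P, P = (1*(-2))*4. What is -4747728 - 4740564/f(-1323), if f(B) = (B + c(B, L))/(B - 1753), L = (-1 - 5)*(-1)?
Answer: -20901200832/1331 ≈ -1.5703e+7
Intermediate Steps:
L = 6 (L = -6*(-1) = 6)
P = -8 (P = -2*4 = -8)
c(x, S) = -8
f(B) = (-8 + B)/(-1753 + B) (f(B) = (B - 8)/(B - 1753) = (-8 + B)/(-1753 + B))
-4747728 - 4740564/f(-1323) = -4747728 - 4740564/((-8 - 1323)/(-1753 - 1323)) = -4747728 - 4740564/(-1331/(-3076)) = -4747728 - 4740564/((-1/3076*(-1331))) = -4747728 - 4740564/1331/3076 = -4747728 - 4740564*3076/1331 = -4747728 - 1*14581974864/1331 = -4747728 - 14581974864/1331 = -20901200832/1331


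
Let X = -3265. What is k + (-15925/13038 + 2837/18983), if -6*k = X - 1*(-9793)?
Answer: -6574285381/6036594 ≈ -1089.1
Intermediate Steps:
k = -1088 (k = -(-3265 - 1*(-9793))/6 = -(-3265 + 9793)/6 = -⅙*6528 = -1088)
k + (-15925/13038 + 2837/18983) = -1088 + (-15925/13038 + 2837/18983) = -1088 - 6471109/6036594 = -6574285381/6036594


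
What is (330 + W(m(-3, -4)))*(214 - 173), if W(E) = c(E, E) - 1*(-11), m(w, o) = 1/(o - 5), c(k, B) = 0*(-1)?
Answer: 13981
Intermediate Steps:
c(k, B) = 0
m(w, o) = 1/(-5 + o)
W(E) = 11 (W(E) = 0 - 1*(-11) = 0 + 11 = 11)
(330 + W(m(-3, -4)))*(214 - 173) = (330 + 11)*(214 - 173) = 341*41 = 13981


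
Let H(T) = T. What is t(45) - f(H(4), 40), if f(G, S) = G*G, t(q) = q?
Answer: 29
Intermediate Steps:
f(G, S) = G²
t(45) - f(H(4), 40) = 45 - 1*4² = 45 - 1*16 = 45 - 16 = 29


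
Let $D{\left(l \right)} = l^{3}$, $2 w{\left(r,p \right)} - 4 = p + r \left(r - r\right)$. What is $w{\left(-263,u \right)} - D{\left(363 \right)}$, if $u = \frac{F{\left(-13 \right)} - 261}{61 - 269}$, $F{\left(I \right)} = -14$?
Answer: $- \frac{19898172045}{416} \approx -4.7832 \cdot 10^{7}$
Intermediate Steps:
$u = \frac{275}{208}$ ($u = \frac{-14 - 261}{61 - 269} = - \frac{275}{-208} = \left(-275\right) \left(- \frac{1}{208}\right) = \frac{275}{208} \approx 1.3221$)
$w{\left(r,p \right)} = 2 + \frac{p}{2}$ ($w{\left(r,p \right)} = 2 + \frac{p + r \left(r - r\right)}{2} = 2 + \frac{p + r 0}{2} = 2 + \frac{p + 0}{2} = 2 + \frac{p}{2}$)
$w{\left(-263,u \right)} - D{\left(363 \right)} = \left(2 + \frac{1}{2} \cdot \frac{275}{208}\right) - 363^{3} = \left(2 + \frac{275}{416}\right) - 47832147 = \frac{1107}{416} - 47832147 = - \frac{19898172045}{416}$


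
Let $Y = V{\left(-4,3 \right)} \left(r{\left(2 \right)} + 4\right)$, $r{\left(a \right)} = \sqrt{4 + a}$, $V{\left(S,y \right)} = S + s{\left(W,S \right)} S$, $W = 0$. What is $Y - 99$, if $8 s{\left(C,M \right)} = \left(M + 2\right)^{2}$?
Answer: $-123 - 6 \sqrt{6} \approx -137.7$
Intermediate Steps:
$s{\left(C,M \right)} = \frac{\left(2 + M\right)^{2}}{8}$ ($s{\left(C,M \right)} = \frac{\left(M + 2\right)^{2}}{8} = \frac{\left(2 + M\right)^{2}}{8}$)
$V{\left(S,y \right)} = S + \frac{S \left(2 + S\right)^{2}}{8}$ ($V{\left(S,y \right)} = S + \frac{\left(2 + S\right)^{2}}{8} S = S + \frac{S \left(2 + S\right)^{2}}{8}$)
$Y = -24 - 6 \sqrt{6}$ ($Y = \frac{1}{8} \left(-4\right) \left(8 + \left(2 - 4\right)^{2}\right) \left(\sqrt{4 + 2} + 4\right) = \frac{1}{8} \left(-4\right) \left(8 + \left(-2\right)^{2}\right) \left(\sqrt{6} + 4\right) = \frac{1}{8} \left(-4\right) \left(8 + 4\right) \left(4 + \sqrt{6}\right) = \frac{1}{8} \left(-4\right) 12 \left(4 + \sqrt{6}\right) = - 6 \left(4 + \sqrt{6}\right) = -24 - 6 \sqrt{6} \approx -38.697$)
$Y - 99 = \left(-24 - 6 \sqrt{6}\right) - 99 = -123 - 6 \sqrt{6}$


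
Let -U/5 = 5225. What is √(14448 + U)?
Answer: I*√11677 ≈ 108.06*I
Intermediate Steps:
U = -26125 (U = -5*5225 = -26125)
√(14448 + U) = √(14448 - 26125) = √(-11677) = I*√11677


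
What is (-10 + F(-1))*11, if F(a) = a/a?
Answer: -99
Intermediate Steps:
F(a) = 1
(-10 + F(-1))*11 = (-10 + 1)*11 = -9*11 = -99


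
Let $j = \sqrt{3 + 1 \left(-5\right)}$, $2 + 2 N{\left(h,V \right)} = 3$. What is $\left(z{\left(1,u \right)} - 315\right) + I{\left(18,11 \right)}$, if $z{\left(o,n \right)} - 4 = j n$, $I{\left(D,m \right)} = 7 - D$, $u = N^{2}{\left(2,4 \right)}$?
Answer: $-322 + \frac{i \sqrt{2}}{4} \approx -322.0 + 0.35355 i$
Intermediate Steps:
$N{\left(h,V \right)} = \frac{1}{2}$ ($N{\left(h,V \right)} = -1 + \frac{1}{2} \cdot 3 = -1 + \frac{3}{2} = \frac{1}{2}$)
$u = \frac{1}{4}$ ($u = \left(\frac{1}{2}\right)^{2} = \frac{1}{4} \approx 0.25$)
$j = i \sqrt{2}$ ($j = \sqrt{3 - 5} = \sqrt{-2} = i \sqrt{2} \approx 1.4142 i$)
$z{\left(o,n \right)} = 4 + i n \sqrt{2}$ ($z{\left(o,n \right)} = 4 + i \sqrt{2} n = 4 + i n \sqrt{2}$)
$\left(z{\left(1,u \right)} - 315\right) + I{\left(18,11 \right)} = \left(\left(4 + i \frac{1}{4} \sqrt{2}\right) - 315\right) + \left(7 - 18\right) = \left(\left(4 + \frac{i \sqrt{2}}{4}\right) - 315\right) + \left(7 - 18\right) = \left(-311 + \frac{i \sqrt{2}}{4}\right) - 11 = -322 + \frac{i \sqrt{2}}{4}$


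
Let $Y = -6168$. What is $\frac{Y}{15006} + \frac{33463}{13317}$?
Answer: $\frac{70001087}{33305817} \approx 2.1018$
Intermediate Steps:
$\frac{Y}{15006} + \frac{33463}{13317} = - \frac{6168}{15006} + \frac{33463}{13317} = \left(-6168\right) \frac{1}{15006} + 33463 \cdot \frac{1}{13317} = - \frac{1028}{2501} + \frac{33463}{13317} = \frac{70001087}{33305817}$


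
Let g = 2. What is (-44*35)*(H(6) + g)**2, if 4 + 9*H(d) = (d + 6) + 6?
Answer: -1576960/81 ≈ -19469.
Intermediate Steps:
H(d) = 8/9 + d/9 (H(d) = -4/9 + ((d + 6) + 6)/9 = -4/9 + ((6 + d) + 6)/9 = -4/9 + (12 + d)/9 = -4/9 + (4/3 + d/9) = 8/9 + d/9)
(-44*35)*(H(6) + g)**2 = (-44*35)*((8/9 + (1/9)*6) + 2)**2 = -1540*((8/9 + 2/3) + 2)**2 = -1540*(14/9 + 2)**2 = -1540*(32/9)**2 = -1540*1024/81 = -1576960/81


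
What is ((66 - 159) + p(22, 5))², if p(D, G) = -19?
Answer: 12544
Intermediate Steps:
((66 - 159) + p(22, 5))² = ((66 - 159) - 19)² = (-93 - 19)² = (-112)² = 12544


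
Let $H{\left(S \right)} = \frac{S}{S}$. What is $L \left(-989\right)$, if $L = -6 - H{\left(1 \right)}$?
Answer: $6923$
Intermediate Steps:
$H{\left(S \right)} = 1$
$L = -7$ ($L = -6 - 1 = -7$)
$L \left(-989\right) = \left(-7\right) \left(-989\right) = 6923$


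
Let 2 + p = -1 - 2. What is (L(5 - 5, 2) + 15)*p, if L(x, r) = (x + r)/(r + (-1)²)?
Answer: -235/3 ≈ -78.333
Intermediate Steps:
p = -5 (p = -2 + (-1 - 2) = -2 - 3 = -5)
L(x, r) = (r + x)/(1 + r) (L(x, r) = (r + x)/(r + 1) = (r + x)/(1 + r))
(L(5 - 5, 2) + 15)*p = ((2 + (5 - 5))/(1 + 2) + 15)*(-5) = ((2 + 0)/3 + 15)*(-5) = ((⅓)*2 + 15)*(-5) = (⅔ + 15)*(-5) = (47/3)*(-5) = -235/3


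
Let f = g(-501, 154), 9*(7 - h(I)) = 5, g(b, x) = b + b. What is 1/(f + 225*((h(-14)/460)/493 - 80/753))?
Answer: -196282/201365309 ≈ -0.00097476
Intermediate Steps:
g(b, x) = 2*b
h(I) = 58/9 (h(I) = 7 - 1/9*5 = 7 - 5/9 = 58/9)
f = -1002 (f = 2*(-501) = -1002)
1/(f + 225*((h(-14)/460)/493 - 80/753)) = 1/(-1002 + 225*(((58/9)/460)/493 - 80/753)) = 1/(-1002 + 225*(((58/9)*(1/460))*(1/493) - 80*1/753)) = 1/(-1002 + 225*((29/2070)*(1/493) - 80/753)) = 1/(-1002 + 225*(1/35190 - 80/753)) = 1/(-1002 + 225*(-938149/8832690)) = 1/(-1002 - 4690745/196282) = 1/(-201365309/196282) = -196282/201365309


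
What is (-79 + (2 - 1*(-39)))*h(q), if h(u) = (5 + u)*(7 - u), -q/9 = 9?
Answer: 254144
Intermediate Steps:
q = -81 (q = -9*9 = -81)
(-79 + (2 - 1*(-39)))*h(q) = (-79 + (2 - 1*(-39)))*(35 - 1*(-81)**2 + 2*(-81)) = (-79 + (2 + 39))*(35 - 1*6561 - 162) = (-79 + 41)*(35 - 6561 - 162) = -38*(-6688) = 254144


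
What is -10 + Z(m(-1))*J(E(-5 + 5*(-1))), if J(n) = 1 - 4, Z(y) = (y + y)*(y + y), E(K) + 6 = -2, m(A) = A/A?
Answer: -22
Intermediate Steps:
m(A) = 1
E(K) = -8 (E(K) = -6 - 2 = -8)
Z(y) = 4*y² (Z(y) = (2*y)*(2*y) = 4*y²)
J(n) = -3
-10 + Z(m(-1))*J(E(-5 + 5*(-1))) = -10 + (4*1²)*(-3) = -10 + (4*1)*(-3) = -10 + 4*(-3) = -10 - 12 = -22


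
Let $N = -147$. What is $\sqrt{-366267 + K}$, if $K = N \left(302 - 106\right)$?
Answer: $i \sqrt{395079} \approx 628.55 i$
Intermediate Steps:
$K = -28812$ ($K = - 147 \left(302 - 106\right) = \left(-147\right) 196 = -28812$)
$\sqrt{-366267 + K} = \sqrt{-366267 - 28812} = \sqrt{-395079} = i \sqrt{395079}$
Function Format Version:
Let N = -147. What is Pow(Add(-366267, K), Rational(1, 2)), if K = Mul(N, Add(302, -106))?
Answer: Mul(I, Pow(395079, Rational(1, 2))) ≈ Mul(628.55, I)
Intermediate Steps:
K = -28812 (K = Mul(-147, Add(302, -106)) = Mul(-147, 196) = -28812)
Pow(Add(-366267, K), Rational(1, 2)) = Pow(Add(-366267, -28812), Rational(1, 2)) = Pow(-395079, Rational(1, 2)) = Mul(I, Pow(395079, Rational(1, 2)))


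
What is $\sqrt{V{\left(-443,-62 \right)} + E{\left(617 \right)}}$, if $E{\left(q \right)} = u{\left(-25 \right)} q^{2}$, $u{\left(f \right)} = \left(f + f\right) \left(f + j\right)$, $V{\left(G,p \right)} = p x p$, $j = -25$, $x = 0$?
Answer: $30850$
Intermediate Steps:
$V{\left(G,p \right)} = 0$ ($V{\left(G,p \right)} = p 0 p = 0 p = 0$)
$u{\left(f \right)} = 2 f \left(-25 + f\right)$ ($u{\left(f \right)} = \left(f + f\right) \left(f - 25\right) = 2 f \left(-25 + f\right)$)
$E{\left(q \right)} = 2500 q^{2}$ ($E{\left(q \right)} = 2 \left(-25\right) \left(-25 - 25\right) q^{2} = 2 \left(-25\right) \left(-50\right) q^{2} = 2500 q^{2}$)
$\sqrt{V{\left(-443,-62 \right)} + E{\left(617 \right)}} = \sqrt{0 + 2500 \cdot 617^{2}} = \sqrt{0 + 2500 \cdot 380689} = \sqrt{0 + 951722500} = \sqrt{951722500} = 30850$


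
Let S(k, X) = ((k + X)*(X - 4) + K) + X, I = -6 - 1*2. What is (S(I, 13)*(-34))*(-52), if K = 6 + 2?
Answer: 116688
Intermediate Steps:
I = -8 (I = -6 - 2 = -8)
K = 8
S(k, X) = 8 + X + (-4 + X)*(X + k) (S(k, X) = ((k + X)*(X - 4) + 8) + X = ((X + k)*(-4 + X) + 8) + X = ((-4 + X)*(X + k) + 8) + X = (8 + (-4 + X)*(X + k)) + X = 8 + X + (-4 + X)*(X + k))
(S(I, 13)*(-34))*(-52) = ((8 + 13² - 4*(-8) - 3*13 + 13*(-8))*(-34))*(-52) = ((8 + 169 + 32 - 39 - 104)*(-34))*(-52) = (66*(-34))*(-52) = -2244*(-52) = 116688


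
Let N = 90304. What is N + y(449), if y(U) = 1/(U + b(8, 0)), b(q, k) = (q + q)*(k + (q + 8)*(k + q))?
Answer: 225489089/2497 ≈ 90304.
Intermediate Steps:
b(q, k) = 2*q*(k + (8 + q)*(k + q)) (b(q, k) = (2*q)*(k + (8 + q)*(k + q)) = 2*q*(k + (8 + q)*(k + q)))
y(U) = 1/(2048 + U) (y(U) = 1/(U + 2*8*(8² + 8*8 + 9*0 + 0*8)) = 1/(U + 2*8*(64 + 64 + 0 + 0)) = 1/(U + 2*8*128) = 1/(U + 2048) = 1/(2048 + U))
N + y(449) = 90304 + 1/(2048 + 449) = 90304 + 1/2497 = 225489089/2497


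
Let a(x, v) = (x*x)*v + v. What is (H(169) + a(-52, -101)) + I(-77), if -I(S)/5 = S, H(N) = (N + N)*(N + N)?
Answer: -158576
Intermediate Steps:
H(N) = 4*N**2 (H(N) = (2*N)*(2*N) = 4*N**2)
a(x, v) = v + v*x**2 (a(x, v) = x**2*v + v = v*x**2 + v = v + v*x**2)
I(S) = -5*S
(H(169) + a(-52, -101)) + I(-77) = (4*169**2 - 101*(1 + (-52)**2)) - 5*(-77) = (4*28561 - 101*(1 + 2704)) + 385 = (114244 - 101*2705) + 385 = (114244 - 273205) + 385 = -158961 + 385 = -158576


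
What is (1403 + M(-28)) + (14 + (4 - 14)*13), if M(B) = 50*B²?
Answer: 40487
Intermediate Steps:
(1403 + M(-28)) + (14 + (4 - 14)*13) = (1403 + 50*(-28)²) + (14 + (4 - 14)*13) = (1403 + 50*784) + (14 - 10*13) = (1403 + 39200) + (14 - 130) = 40603 - 116 = 40487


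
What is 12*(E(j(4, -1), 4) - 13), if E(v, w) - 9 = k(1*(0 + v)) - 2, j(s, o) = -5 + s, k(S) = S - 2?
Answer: -108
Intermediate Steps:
k(S) = -2 + S
E(v, w) = 5 + v (E(v, w) = 9 + ((-2 + 1*(0 + v)) - 2) = 9 + ((-2 + 1*v) - 2) = 9 + ((-2 + v) - 2) = 9 + (-4 + v) = 5 + v)
12*(E(j(4, -1), 4) - 13) = 12*((5 + (-5 + 4)) - 13) = 12*((5 - 1) - 13) = 12*(4 - 13) = 12*(-9) = -108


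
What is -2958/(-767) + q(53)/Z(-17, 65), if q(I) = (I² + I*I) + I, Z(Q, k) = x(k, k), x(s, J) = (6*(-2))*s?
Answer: -157109/46020 ≈ -3.4139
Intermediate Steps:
x(s, J) = -12*s
Z(Q, k) = -12*k
q(I) = I + 2*I² (q(I) = (I² + I²) + I = 2*I² + I = I + 2*I²)
-2958/(-767) + q(53)/Z(-17, 65) = -2958/(-767) + (53*(1 + 2*53))/((-12*65)) = -2958*(-1/767) + (53*(1 + 106))/(-780) = 2958/767 + (53*107)*(-1/780) = 2958/767 + 5671*(-1/780) = 2958/767 - 5671/780 = -157109/46020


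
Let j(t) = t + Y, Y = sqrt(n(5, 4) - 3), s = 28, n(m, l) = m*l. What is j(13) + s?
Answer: 41 + sqrt(17) ≈ 45.123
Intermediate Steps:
n(m, l) = l*m
Y = sqrt(17) (Y = sqrt(4*5 - 3) = sqrt(20 - 3) = sqrt(17) ≈ 4.1231)
j(t) = t + sqrt(17)
j(13) + s = (13 + sqrt(17)) + 28 = 41 + sqrt(17)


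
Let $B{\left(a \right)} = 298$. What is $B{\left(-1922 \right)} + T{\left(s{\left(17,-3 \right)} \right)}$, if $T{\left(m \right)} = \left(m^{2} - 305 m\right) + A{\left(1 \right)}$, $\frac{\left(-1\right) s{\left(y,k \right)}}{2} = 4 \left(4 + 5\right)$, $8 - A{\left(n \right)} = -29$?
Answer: $27479$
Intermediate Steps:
$A{\left(n \right)} = 37$ ($A{\left(n \right)} = 8 - -29 = 8 + 29 = 37$)
$s{\left(y,k \right)} = -72$ ($s{\left(y,k \right)} = - 2 \cdot 4 \left(4 + 5\right) = - 2 \cdot 4 \cdot 9 = \left(-2\right) 36 = -72$)
$T{\left(m \right)} = 37 + m^{2} - 305 m$ ($T{\left(m \right)} = \left(m^{2} - 305 m\right) + 37 = 37 + m^{2} - 305 m$)
$B{\left(-1922 \right)} + T{\left(s{\left(17,-3 \right)} \right)} = 298 + \left(37 + \left(-72\right)^{2} - -21960\right) = 298 + \left(37 + 5184 + 21960\right) = 298 + 27181 = 27479$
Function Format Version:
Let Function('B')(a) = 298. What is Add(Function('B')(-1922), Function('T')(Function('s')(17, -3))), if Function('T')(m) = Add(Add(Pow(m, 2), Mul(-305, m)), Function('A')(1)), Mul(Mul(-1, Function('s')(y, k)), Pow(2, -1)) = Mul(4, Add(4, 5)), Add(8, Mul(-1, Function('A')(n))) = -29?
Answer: 27479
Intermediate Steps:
Function('A')(n) = 37 (Function('A')(n) = Add(8, Mul(-1, -29)) = Add(8, 29) = 37)
Function('s')(y, k) = -72 (Function('s')(y, k) = Mul(-2, Mul(4, Add(4, 5))) = Mul(-2, Mul(4, 9)) = Mul(-2, 36) = -72)
Function('T')(m) = Add(37, Pow(m, 2), Mul(-305, m)) (Function('T')(m) = Add(Add(Pow(m, 2), Mul(-305, m)), 37) = Add(37, Pow(m, 2), Mul(-305, m)))
Add(Function('B')(-1922), Function('T')(Function('s')(17, -3))) = Add(298, Add(37, Pow(-72, 2), Mul(-305, -72))) = Add(298, Add(37, 5184, 21960)) = Add(298, 27181) = 27479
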